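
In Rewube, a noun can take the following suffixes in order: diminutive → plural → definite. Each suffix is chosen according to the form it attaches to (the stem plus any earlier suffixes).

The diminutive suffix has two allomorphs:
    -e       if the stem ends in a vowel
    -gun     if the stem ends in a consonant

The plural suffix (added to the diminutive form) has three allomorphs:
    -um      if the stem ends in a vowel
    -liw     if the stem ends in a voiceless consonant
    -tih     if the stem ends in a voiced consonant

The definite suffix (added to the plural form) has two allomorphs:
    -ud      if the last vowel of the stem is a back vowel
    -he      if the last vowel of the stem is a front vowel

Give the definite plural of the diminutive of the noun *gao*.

gaoeumud

The final sound of *gao* is /o/, which is a vowel, so the diminutive suffix is -e, giving *gaoe*.
The diminutive form *gaoe* — final sound /e/ (a vowel) → -um → *gaoeum*.
The plural form *gaoeum*: last vowel = /u/, a back vowel → -ud → *gaoeumud*.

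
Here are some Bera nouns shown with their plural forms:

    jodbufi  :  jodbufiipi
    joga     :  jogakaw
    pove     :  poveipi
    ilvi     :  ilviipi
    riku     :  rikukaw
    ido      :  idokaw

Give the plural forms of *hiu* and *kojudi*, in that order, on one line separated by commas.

The alternation tracks the last vowel of the stem — -ipi when the last vowel of the stem is a front vowel (*jodbufi*, *pove*, *ilvi*); -kaw when the last vowel of the stem is a back vowel (*joga*, *riku*, *ido*).
*hiu*: last vowel = /u/, a back vowel → -kaw → *hiukaw*.
*kojudi*: last vowel = /i/, a front vowel → -ipi → *kojudiipi*.

hiukaw, kojudiipi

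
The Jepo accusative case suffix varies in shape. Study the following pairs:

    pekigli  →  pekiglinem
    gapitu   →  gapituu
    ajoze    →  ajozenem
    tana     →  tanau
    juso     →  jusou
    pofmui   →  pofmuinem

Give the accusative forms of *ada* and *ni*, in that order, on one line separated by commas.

Looking at the last vowel of each stem: -nem when the last vowel of the stem is a front vowel (*pekigli*, *ajoze*, *pofmui*); -u when the last vowel of the stem is a back vowel (*gapitu*, *tana*, *juso*).
The last vowel of *ada* is /a/, which is a back vowel, so the suffix is -u, giving *adau*.
*ni*: last vowel = /i/, a front vowel → -nem → *ninem*.

adau, ninem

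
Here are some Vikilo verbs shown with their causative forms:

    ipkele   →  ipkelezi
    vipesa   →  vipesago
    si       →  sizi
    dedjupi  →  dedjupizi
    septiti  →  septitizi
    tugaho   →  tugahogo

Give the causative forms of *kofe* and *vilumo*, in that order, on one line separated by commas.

kofezi, vilumogo

The alternation tracks the last vowel of the stem — -zi when the last vowel of the stem is a front vowel (*ipkele*, *si*, *dedjupi*, *septiti*); -go when the last vowel of the stem is a back vowel (*vipesa*, *tugaho*).
The last vowel of *kofe* is /e/, which is a front vowel, so the suffix is -zi, giving *kofezi*.
*vilumo*: last vowel = /o/, a back vowel → -go → *vilumogo*.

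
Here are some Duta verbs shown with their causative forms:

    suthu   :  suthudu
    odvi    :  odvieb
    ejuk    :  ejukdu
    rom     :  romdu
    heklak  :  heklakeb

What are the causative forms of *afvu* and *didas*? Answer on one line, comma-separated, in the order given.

afvudu, didaseb

The alternation tracks the last vowel of the stem — -du when the last vowel of the stem is a rounded vowel (*suthu*, *ejuk*, *rom*); -eb when the last vowel of the stem is an unrounded vowel (*odvi*, *heklak*).
*afvu* — last vowel /u/ (a rounded vowel) → -du → *afvudu*.
*didas*: last vowel = /a/, an unrounded vowel → -eb → *didaseb*.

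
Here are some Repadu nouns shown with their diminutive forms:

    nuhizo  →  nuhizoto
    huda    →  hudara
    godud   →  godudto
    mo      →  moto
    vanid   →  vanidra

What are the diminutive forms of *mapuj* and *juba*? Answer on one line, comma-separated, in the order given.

mapujto, jubara

The pattern is rounding harmony: -to when the last vowel of the stem is a rounded vowel (*nuhizo*, *godud*, *mo*); -ra when the last vowel of the stem is an unrounded vowel (*huda*, *vanid*).
The last vowel of *mapuj* is /u/, which is a rounded vowel, so the suffix is -to, giving *mapujto*.
The last vowel of *juba* is /a/, which is an unrounded vowel, so the suffix is -ra, giving *jubara*.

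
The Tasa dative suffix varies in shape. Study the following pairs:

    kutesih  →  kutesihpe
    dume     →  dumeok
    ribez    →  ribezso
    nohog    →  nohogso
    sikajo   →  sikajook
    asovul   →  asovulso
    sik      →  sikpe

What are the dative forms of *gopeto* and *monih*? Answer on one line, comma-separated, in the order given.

The suffix is conditioned by the final sound: -pe when the stem ends in a voiceless consonant (*kutesih*, *sik*); -so when the stem ends in a voiced consonant (*ribez*, *nohog*, *asovul*); -ok when the stem ends in a vowel (*dume*, *sikajo*).
*gopeto* — final sound /o/ (a vowel) → -ok → *gopetook*.
*monih*: final sound = /h/, a voiceless consonant → -pe → *monihpe*.

gopetook, monihpe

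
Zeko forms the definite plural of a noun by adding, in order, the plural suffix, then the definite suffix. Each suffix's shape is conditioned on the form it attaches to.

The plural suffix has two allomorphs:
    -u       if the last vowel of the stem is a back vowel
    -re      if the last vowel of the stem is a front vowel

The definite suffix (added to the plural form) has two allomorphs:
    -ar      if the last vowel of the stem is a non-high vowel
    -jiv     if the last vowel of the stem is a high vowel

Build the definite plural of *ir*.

*ir* — last vowel /i/ (a front vowel) → -re → *irre*.
The plural form *irre* — last vowel /e/ (a non-high vowel) → -ar → *irrear*.

irrear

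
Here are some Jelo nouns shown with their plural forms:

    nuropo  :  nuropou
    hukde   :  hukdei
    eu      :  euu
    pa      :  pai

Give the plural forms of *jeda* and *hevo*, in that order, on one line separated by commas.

The alternation tracks the last vowel of the stem — -u when the last vowel of the stem is a rounded vowel (*nuropo*, *eu*); -i when the last vowel of the stem is an unrounded vowel (*hukde*, *pa*).
Since the last vowel of *jeda* is /a/ (an unrounded vowel), it takes -i, giving *jedai*.
The last vowel of *hevo* is /o/, which is a rounded vowel, so the suffix is -u, giving *hevou*.

jedai, hevou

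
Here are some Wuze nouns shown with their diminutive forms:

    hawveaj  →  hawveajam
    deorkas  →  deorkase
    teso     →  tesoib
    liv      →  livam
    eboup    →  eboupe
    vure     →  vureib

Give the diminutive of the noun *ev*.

evam

Looking at the final sound of each stem: -e when the stem ends in a voiceless consonant (*deorkas*, *eboup*); -am when the stem ends in a voiced consonant (*hawveaj*, *liv*); -ib when the stem ends in a vowel (*teso*, *vure*).
*ev*: final sound = /v/, a voiced consonant → -am → *evam*.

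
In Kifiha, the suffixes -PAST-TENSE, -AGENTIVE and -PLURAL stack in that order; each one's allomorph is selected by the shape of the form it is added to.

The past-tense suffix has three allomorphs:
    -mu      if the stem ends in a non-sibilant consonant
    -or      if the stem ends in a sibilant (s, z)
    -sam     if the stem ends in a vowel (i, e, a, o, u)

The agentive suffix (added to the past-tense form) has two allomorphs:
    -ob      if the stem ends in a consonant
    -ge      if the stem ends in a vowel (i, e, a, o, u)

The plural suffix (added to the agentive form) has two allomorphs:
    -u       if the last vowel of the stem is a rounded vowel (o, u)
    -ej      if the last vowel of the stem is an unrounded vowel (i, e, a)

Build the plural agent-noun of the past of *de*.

desamobu

*de* — final sound /e/ (a vowel) → -sam → *desam*.
The past-tense form *desam*: final sound = /m/, a consonant → -ob → *desamob*.
The last vowel of the agentive form *desamob* is /o/, which is a rounded vowel, so the plural suffix is -u, giving *desamobu*.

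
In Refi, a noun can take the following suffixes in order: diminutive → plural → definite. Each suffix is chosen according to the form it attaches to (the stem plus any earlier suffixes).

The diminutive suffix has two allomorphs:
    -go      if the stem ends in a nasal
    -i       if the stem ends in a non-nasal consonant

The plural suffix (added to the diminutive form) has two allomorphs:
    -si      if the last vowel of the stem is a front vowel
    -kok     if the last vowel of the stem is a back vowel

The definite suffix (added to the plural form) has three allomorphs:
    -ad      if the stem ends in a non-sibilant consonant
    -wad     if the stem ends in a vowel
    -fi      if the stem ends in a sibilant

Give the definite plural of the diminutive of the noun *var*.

varisiwad

*var*: final consonant = /r/, non-nasal → -i → *vari*.
The diminutive form *vari*: last vowel = /i/, a front vowel → -si → *varisi*.
Since the final sound of the plural form *varisi* is /i/ (a vowel), it takes -wad, giving *varisiwad*.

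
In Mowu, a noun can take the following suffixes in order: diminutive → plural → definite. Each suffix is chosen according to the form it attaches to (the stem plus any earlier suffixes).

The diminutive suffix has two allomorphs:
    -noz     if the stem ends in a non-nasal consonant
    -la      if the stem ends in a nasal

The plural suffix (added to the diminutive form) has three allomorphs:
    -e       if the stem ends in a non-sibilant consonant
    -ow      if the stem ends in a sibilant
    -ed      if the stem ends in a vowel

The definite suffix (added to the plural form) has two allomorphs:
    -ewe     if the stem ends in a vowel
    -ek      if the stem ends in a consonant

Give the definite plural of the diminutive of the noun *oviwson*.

*oviwson* — final consonant /n/ (a nasal) → -la → *oviwsonla*.
The diminutive form *oviwsonla* — final sound /a/ (a vowel) → -ed → *oviwsonlaed*.
The plural form *oviwsonlaed* — final sound /d/ (a consonant) → -ek → *oviwsonlaedek*.

oviwsonlaedek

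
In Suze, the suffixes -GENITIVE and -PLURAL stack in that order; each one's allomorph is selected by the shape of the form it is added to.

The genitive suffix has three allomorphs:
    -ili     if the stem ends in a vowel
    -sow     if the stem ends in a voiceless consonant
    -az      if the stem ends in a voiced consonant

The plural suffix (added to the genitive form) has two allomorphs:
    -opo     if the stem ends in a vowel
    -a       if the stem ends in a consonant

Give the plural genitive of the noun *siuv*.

siuvaza

*siuv*: final sound = /v/, a voiced consonant → -az → *siuvaz*.
The genitive form *siuvaz*: final sound = /z/, a consonant → -a → *siuvaza*.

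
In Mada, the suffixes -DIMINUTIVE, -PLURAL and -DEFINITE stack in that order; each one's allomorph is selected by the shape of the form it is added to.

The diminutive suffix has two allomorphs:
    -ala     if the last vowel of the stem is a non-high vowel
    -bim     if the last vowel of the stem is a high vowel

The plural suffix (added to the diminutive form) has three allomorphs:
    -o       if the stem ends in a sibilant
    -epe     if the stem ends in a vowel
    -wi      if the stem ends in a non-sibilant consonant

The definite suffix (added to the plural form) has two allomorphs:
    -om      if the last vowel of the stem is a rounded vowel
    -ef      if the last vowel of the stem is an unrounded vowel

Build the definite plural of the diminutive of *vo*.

The last vowel of *vo* is /o/, which is a non-high vowel, so the diminutive suffix is -ala, giving *voala*.
The final sound of the diminutive form *voala* is /a/, which is a vowel, so the plural suffix is -epe, giving *voalaepe*.
The plural form *voalaepe* — last vowel /e/ (an unrounded vowel) → -ef → *voalaepeef*.

voalaepeef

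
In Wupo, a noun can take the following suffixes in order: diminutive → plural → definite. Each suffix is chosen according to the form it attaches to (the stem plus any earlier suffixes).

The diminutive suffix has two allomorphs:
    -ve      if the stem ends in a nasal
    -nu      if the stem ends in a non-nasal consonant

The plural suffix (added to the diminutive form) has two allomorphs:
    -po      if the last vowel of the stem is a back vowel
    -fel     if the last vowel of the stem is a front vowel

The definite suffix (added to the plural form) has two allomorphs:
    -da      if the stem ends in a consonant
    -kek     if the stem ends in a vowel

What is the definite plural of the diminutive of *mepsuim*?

Since the final consonant of *mepsuim* is /m/ (a nasal), it takes -ve, giving *mepsuimve*.
The diminutive form *mepsuimve*: last vowel = /e/, a front vowel → -fel → *mepsuimvefel*.
The plural form *mepsuimvefel*: final sound = /l/, a consonant → -da → *mepsuimvefelda*.

mepsuimvefelda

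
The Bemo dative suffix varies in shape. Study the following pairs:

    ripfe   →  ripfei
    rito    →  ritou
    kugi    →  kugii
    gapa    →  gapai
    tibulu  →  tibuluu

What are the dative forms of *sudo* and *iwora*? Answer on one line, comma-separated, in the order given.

sudou, iworai

The suffix is conditioned by the last vowel: -u when the last vowel of the stem is a rounded vowel (*rito*, *tibulu*); -i when the last vowel of the stem is an unrounded vowel (*ripfe*, *kugi*, *gapa*).
*sudo* — last vowel /o/ (a rounded vowel) → -u → *sudou*.
Since the last vowel of *iwora* is /a/ (an unrounded vowel), it takes -i, giving *iworai*.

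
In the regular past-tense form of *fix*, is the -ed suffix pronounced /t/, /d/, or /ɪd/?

/t/

The stem *fix* ends in a voiceless consonant other than /t/.
The -ed suffix is realized as /ɪd/ after /t, d/; as /t/ after other voiceless consonants; and as /d/ after other voiced sounds.
So -ed on *fix* is pronounced /t/.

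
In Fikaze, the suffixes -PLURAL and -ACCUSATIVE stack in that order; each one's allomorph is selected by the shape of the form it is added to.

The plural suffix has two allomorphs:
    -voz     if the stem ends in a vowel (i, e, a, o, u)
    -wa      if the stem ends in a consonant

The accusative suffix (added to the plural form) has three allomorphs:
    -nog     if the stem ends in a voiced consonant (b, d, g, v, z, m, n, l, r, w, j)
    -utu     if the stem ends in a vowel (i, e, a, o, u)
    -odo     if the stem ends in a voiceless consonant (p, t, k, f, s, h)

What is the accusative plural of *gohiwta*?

gohiwtavoznog

Since the final sound of *gohiwta* is /a/ (a vowel), it takes -voz, giving *gohiwtavoz*.
The plural form *gohiwtavoz* — final sound /z/ (a voiced consonant) → -nog → *gohiwtavoznog*.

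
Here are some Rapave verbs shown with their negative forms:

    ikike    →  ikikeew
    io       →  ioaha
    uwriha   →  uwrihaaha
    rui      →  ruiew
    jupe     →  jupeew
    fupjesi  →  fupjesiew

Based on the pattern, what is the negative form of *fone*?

The alternation tracks the last vowel of the stem — -ew when the last vowel of the stem is a front vowel (*ikike*, *rui*, *jupe*, *fupjesi*); -aha when the last vowel of the stem is a back vowel (*io*, *uwriha*).
*fone* — last vowel /e/ (a front vowel) → -ew → *foneew*.

foneew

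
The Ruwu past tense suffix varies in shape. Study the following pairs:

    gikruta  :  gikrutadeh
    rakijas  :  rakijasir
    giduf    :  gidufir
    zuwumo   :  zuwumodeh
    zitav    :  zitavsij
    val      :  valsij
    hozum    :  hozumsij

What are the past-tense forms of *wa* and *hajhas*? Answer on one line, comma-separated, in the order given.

The alternation tracks the final sound of the stem — -ir when the stem ends in a voiceless consonant (*rakijas*, *giduf*); -sij when the stem ends in a voiced consonant (*zitav*, *val*, *hozum*); -deh when the stem ends in a vowel (*gikruta*, *zuwumo*).
*wa* — final sound /a/ (a vowel) → -deh → *wadeh*.
The final sound of *hajhas* is /s/, which is a voiceless consonant, so the suffix is -ir, giving *hajhasir*.

wadeh, hajhasir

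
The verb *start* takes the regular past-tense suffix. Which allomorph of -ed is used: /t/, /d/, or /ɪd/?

/ɪd/

The stem *start* ends in /t/ or /d/.
The -ed suffix is realized as /ɪd/ after /t, d/; as /t/ after other voiceless consonants; and as /d/ after other voiced sounds.
So -ed on *start* is pronounced /ɪd/.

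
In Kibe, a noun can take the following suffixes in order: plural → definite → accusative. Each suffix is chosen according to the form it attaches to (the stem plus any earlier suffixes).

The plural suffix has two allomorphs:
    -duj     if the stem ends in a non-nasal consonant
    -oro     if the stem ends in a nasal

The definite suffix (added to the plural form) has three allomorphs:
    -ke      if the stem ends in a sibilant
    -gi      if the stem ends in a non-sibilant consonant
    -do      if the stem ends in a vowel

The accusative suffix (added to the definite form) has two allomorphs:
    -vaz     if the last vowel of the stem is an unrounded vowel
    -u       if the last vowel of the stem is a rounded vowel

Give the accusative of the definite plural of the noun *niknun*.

The final consonant of *niknun* is /n/, which is a nasal, so the plural suffix is -oro, giving *niknunoro*.
The plural form *niknunoro* — final sound /o/ (a vowel) → -do → *niknunorodo*.
Since the last vowel of the definite form *niknunorodo* is /o/ (a rounded vowel), it takes -u, giving *niknunorodou*.

niknunorodou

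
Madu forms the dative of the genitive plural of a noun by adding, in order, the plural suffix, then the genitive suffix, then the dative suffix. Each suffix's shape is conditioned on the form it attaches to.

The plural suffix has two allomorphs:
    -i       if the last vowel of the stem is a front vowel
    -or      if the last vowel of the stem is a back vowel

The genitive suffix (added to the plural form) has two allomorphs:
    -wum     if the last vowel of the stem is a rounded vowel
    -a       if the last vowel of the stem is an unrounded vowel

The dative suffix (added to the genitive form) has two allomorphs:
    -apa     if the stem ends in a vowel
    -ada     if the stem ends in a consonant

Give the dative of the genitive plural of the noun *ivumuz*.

ivumuzorwumada

The last vowel of *ivumuz* is /u/, which is a back vowel, so the plural suffix is -or, giving *ivumuzor*.
The plural form *ivumuzor*: last vowel = /o/, a rounded vowel → -wum → *ivumuzorwum*.
The genitive form *ivumuzorwum*: final sound = /m/, a consonant → -ada → *ivumuzorwumada*.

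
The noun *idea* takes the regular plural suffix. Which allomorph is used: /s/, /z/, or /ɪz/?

/z/

The stem *idea* ends in a voiced non-sibilant sound.
The plural suffix surfaces as /ɪz/ after sibilants, /s/ after other voiceless consonants, and /z/ after other voiced sounds.
So the plural -s on *idea* is pronounced /z/.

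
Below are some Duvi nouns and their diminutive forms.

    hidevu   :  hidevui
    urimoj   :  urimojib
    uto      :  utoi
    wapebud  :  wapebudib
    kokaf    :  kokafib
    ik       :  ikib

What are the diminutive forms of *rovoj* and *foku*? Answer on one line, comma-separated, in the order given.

rovojib, fokui

The alternation tracks the final sound of the stem — -ib when the stem ends in a consonant (*urimoj*, *wapebud*, *kokaf*, *ik*); -i when the stem ends in a vowel (*hidevu*, *uto*).
*rovoj* — final sound /j/ (a consonant) → -ib → *rovojib*.
The final sound of *foku* is /u/, which is a vowel, so the suffix is -i, giving *fokui*.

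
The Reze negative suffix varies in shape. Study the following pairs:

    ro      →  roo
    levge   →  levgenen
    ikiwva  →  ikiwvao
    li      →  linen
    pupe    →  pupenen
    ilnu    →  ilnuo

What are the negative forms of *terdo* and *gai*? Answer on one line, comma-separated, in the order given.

Looking at the last vowel of each stem: -nen when the last vowel of the stem is a front vowel (*levge*, *li*, *pupe*); -o when the last vowel of the stem is a back vowel (*ro*, *ikiwva*, *ilnu*).
*terdo*: last vowel = /o/, a back vowel → -o → *terdoo*.
*gai*: last vowel = /i/, a front vowel → -nen → *gainen*.

terdoo, gainen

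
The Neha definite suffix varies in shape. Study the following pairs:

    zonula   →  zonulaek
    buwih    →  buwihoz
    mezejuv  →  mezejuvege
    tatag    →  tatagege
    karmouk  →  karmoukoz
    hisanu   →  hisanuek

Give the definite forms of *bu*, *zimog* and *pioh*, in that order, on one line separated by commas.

buek, zimogege, piohoz

Looking at the final sound of each stem: -oz when the stem ends in a voiceless consonant (*buwih*, *karmouk*); -ege when the stem ends in a voiced consonant (*mezejuv*, *tatag*); -ek when the stem ends in a vowel (*zonula*, *hisanu*).
*bu* — final sound /u/ (a vowel) → -ek → *buek*.
Since the final sound of *zimog* is /g/ (a voiced consonant), it takes -ege, giving *zimogege*.
The final sound of *pioh* is /h/, which is a voiceless consonant, so the suffix is -oz, giving *piohoz*.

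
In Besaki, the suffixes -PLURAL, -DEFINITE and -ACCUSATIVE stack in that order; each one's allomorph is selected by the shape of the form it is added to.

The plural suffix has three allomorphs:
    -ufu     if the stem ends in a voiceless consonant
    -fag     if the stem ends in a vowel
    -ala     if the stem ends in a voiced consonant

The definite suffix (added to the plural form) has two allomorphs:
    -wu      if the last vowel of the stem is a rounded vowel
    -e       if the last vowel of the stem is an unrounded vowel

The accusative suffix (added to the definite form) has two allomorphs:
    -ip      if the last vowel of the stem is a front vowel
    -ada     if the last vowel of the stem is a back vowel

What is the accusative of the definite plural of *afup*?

afupufuwuada

*afup* — final sound /p/ (a voiceless consonant) → -ufu → *afupufu*.
The last vowel of the plural form *afupufu* is /u/, which is a rounded vowel, so the definite suffix is -wu, giving *afupufuwu*.
The definite form *afupufuwu*: last vowel = /u/, a back vowel → -ada → *afupufuwuada*.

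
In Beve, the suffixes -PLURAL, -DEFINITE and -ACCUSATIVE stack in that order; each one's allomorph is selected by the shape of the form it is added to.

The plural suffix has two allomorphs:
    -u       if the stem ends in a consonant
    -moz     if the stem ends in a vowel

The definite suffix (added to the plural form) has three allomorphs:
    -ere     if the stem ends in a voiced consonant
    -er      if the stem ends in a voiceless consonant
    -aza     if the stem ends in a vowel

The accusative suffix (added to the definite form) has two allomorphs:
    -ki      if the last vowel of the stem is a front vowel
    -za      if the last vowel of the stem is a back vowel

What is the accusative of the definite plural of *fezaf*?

The final sound of *fezaf* is /f/, which is a consonant, so the plural suffix is -u, giving *fezafu*.
The plural form *fezafu* — final sound /u/ (a vowel) → -aza → *fezafuaza*.
The last vowel of the definite form *fezafuaza* is /a/, which is a back vowel, so the accusative suffix is -za, giving *fezafuazaza*.

fezafuazaza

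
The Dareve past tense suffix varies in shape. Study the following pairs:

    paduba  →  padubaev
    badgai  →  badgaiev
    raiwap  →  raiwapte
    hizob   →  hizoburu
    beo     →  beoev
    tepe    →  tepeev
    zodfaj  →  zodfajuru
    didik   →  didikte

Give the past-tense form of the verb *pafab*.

pafaburu

The pattern is voicing of the final sound: -te when the stem ends in a voiceless consonant (*raiwap*, *didik*); -uru when the stem ends in a voiced consonant (*hizob*, *zodfaj*); -ev when the stem ends in a vowel (*paduba*, *badgai*, *beo*, *tepe*).
Since the final sound of *pafab* is /b/ (a voiced consonant), it takes -uru, giving *pafaburu*.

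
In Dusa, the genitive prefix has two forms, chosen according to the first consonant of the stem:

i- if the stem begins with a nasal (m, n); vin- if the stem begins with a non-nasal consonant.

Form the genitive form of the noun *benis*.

*benis* — first consonant /b/ (non-nasal) → vin- → *vinbenis*.

vinbenis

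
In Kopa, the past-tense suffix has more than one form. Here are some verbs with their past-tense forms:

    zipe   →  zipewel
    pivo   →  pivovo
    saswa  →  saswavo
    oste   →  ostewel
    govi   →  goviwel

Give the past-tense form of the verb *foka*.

fokavo

The alternation tracks the last vowel of the stem — -wel when the last vowel of the stem is a front vowel (*zipe*, *oste*, *govi*); -vo when the last vowel of the stem is a back vowel (*pivo*, *saswa*).
*foka*: last vowel = /a/, a back vowel → -vo → *fokavo*.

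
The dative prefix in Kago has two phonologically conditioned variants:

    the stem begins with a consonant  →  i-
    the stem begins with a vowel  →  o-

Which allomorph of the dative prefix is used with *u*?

o-

*u* — first sound /u/ (a vowel) → o-.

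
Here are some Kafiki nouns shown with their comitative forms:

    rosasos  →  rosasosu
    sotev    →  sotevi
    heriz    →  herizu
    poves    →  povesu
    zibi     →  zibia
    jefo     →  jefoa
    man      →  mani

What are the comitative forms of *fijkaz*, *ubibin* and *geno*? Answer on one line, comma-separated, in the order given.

fijkazu, ubibini, genoa

The pattern is sibilance of the final sound: -u when the stem ends in a sibilant (*rosasos*, *heriz*, *poves*); -i when the stem ends in a non-sibilant consonant (*sotev*, *man*); -a when the stem ends in a vowel (*zibi*, *jefo*).
*fijkaz* — final sound /z/ (a sibilant) → -u → *fijkazu*.
*ubibin* — final sound /n/ (a non-sibilant consonant) → -i → *ubibini*.
*geno* — final sound /o/ (a vowel) → -a → *genoa*.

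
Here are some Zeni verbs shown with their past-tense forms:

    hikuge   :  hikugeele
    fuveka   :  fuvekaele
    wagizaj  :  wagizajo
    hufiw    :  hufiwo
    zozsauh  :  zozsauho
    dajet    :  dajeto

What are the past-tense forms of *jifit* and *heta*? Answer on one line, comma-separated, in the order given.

jifito, hetaele

The suffix is conditioned by the final sound: -o when the stem ends in a consonant (*wagizaj*, *hufiw*, *zozsauh*, *dajet*); -ele when the stem ends in a vowel (*hikuge*, *fuveka*).
The final sound of *jifit* is /t/, which is a consonant, so the suffix is -o, giving *jifito*.
The final sound of *heta* is /a/, which is a vowel, so the suffix is -ele, giving *hetaele*.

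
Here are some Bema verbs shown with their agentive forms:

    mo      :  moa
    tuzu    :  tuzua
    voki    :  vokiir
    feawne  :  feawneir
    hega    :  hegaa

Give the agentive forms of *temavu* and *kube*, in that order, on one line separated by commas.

temavua, kubeir

The alternation tracks the last vowel of the stem — -ir when the last vowel of the stem is a front vowel (*voki*, *feawne*); -a when the last vowel of the stem is a back vowel (*mo*, *tuzu*, *hega*).
*temavu* — last vowel /u/ (a back vowel) → -a → *temavua*.
The last vowel of *kube* is /e/, which is a front vowel, so the suffix is -ir, giving *kubeir*.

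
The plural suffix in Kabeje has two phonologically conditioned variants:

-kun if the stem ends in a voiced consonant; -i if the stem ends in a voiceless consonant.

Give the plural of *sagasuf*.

sagasufi

Since the final consonant of *sagasuf* is /f/ (voiceless), it takes -i, giving *sagasufi*.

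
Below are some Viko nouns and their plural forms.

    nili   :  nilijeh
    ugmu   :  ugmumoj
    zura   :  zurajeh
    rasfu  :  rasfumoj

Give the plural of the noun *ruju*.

rujumoj

The alternation tracks the last vowel of the stem — -moj when the last vowel of the stem is a rounded vowel (*ugmu*, *rasfu*); -jeh when the last vowel of the stem is an unrounded vowel (*nili*, *zura*).
*ruju* — last vowel /u/ (a rounded vowel) → -moj → *rujumoj*.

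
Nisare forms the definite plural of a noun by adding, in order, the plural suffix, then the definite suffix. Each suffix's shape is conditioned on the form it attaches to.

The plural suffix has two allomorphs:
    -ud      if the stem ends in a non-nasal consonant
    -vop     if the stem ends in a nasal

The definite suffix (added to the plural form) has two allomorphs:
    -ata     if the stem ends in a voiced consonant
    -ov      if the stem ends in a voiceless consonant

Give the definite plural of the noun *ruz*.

The final consonant of *ruz* is /z/, which is non-nasal, so the plural suffix is -ud, giving *ruzud*.
The plural form *ruzud*: final consonant = /d/, voiced → -ata → *ruzudata*.

ruzudata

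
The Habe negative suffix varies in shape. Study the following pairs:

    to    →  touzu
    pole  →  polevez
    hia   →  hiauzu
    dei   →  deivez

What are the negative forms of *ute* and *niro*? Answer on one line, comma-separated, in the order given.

The pattern is front/back vowel harmony: -vez when the last vowel of the stem is a front vowel (*pole*, *dei*); -uzu when the last vowel of the stem is a back vowel (*to*, *hia*).
Since the last vowel of *ute* is /e/ (a front vowel), it takes -vez, giving *utevez*.
*niro* — last vowel /o/ (a back vowel) → -uzu → *nirouzu*.

utevez, nirouzu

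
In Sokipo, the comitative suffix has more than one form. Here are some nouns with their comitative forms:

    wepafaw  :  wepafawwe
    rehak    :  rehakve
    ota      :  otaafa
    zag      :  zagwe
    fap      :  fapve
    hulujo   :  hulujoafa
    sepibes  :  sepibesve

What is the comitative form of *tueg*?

tuegwe

Looking at the final sound of each stem: -ve when the stem ends in a voiceless consonant (*rehak*, *fap*, *sepibes*); -we when the stem ends in a voiced consonant (*wepafaw*, *zag*); -afa when the stem ends in a vowel (*ota*, *hulujo*).
Since the final sound of *tueg* is /g/ (a voiced consonant), it takes -we, giving *tuegwe*.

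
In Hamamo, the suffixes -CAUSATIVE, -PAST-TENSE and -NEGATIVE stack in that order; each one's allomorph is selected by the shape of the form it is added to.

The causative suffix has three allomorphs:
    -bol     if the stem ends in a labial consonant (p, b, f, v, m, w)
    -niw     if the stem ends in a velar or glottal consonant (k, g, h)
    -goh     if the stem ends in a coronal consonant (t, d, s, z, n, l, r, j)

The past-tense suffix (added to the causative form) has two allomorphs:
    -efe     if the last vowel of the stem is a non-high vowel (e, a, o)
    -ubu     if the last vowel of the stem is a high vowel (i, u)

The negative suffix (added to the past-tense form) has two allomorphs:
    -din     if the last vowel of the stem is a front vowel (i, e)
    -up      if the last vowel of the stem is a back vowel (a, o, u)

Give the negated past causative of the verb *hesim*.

hesimbolefedin

The final consonant of *hesim* is /m/, which is labial, so the causative suffix is -bol, giving *hesimbol*.
The last vowel of the causative form *hesimbol* is /o/, which is a non-high vowel, so the past-tense suffix is -efe, giving *hesimbolefe*.
The past-tense form *hesimbolefe* — last vowel /e/ (a front vowel) → -din → *hesimbolefedin*.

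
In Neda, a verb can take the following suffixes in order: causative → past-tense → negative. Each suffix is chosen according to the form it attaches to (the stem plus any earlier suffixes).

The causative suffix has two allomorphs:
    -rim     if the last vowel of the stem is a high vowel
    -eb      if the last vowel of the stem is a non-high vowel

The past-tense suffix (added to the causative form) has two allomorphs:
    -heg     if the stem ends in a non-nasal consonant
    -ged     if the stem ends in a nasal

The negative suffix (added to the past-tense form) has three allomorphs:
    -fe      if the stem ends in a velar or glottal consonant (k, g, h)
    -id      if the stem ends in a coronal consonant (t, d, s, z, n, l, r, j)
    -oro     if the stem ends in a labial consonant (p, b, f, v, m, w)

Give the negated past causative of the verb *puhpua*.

puhpuaebhegfe

*puhpua* — last vowel /a/ (a non-high vowel) → -eb → *puhpuaeb*.
The causative form *puhpuaeb* — final consonant /b/ (non-nasal) → -heg → *puhpuaebheg*.
The past-tense form *puhpuaebheg*: final consonant = /g/, velar/glottal → -fe → *puhpuaebhegfe*.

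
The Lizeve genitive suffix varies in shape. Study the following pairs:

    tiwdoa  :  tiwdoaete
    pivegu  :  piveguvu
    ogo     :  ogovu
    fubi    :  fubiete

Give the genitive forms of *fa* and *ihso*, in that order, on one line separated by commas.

faete, ihsovu

Looking at the last vowel of each stem: -vu when the last vowel of the stem is a rounded vowel (*pivegu*, *ogo*); -ete when the last vowel of the stem is an unrounded vowel (*tiwdoa*, *fubi*).
*fa* — last vowel /a/ (an unrounded vowel) → -ete → *faete*.
*ihso*: last vowel = /o/, a rounded vowel → -vu → *ihsovu*.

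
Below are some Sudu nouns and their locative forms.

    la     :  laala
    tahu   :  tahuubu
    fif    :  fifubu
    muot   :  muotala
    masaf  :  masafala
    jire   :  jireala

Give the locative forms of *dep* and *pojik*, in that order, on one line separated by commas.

The suffix is conditioned by the last vowel: -ubu when the last vowel of the stem is a high vowel (*tahu*, *fif*); -ala when the last vowel of the stem is a non-high vowel (*la*, *muot*, *masaf*, *jire*).
*dep*: last vowel = /e/, a non-high vowel → -ala → *depala*.
The last vowel of *pojik* is /i/, which is a high vowel, so the suffix is -ubu, giving *pojikubu*.

depala, pojikubu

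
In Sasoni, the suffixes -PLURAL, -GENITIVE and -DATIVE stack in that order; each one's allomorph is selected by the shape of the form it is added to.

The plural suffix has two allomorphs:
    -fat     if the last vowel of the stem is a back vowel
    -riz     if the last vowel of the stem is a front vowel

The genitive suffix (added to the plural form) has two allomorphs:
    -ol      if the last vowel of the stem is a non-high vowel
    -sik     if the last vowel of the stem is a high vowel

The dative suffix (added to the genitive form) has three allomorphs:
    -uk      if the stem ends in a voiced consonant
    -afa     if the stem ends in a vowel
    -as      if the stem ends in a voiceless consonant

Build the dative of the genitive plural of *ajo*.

Since the last vowel of *ajo* is /o/ (a back vowel), it takes -fat, giving *ajofat*.
The plural form *ajofat* — last vowel /a/ (a non-high vowel) → -ol → *ajofatol*.
The genitive form *ajofatol*: final sound = /l/, a voiced consonant → -uk → *ajofatoluk*.

ajofatoluk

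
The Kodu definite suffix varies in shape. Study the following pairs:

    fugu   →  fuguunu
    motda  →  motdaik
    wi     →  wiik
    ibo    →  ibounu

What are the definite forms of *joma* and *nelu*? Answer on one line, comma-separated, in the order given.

jomaik, neluunu

The pattern is rounding harmony: -unu when the last vowel of the stem is a rounded vowel (*fugu*, *ibo*); -ik when the last vowel of the stem is an unrounded vowel (*motda*, *wi*).
*joma* — last vowel /a/ (an unrounded vowel) → -ik → *jomaik*.
The last vowel of *nelu* is /u/, which is a rounded vowel, so the suffix is -unu, giving *neluunu*.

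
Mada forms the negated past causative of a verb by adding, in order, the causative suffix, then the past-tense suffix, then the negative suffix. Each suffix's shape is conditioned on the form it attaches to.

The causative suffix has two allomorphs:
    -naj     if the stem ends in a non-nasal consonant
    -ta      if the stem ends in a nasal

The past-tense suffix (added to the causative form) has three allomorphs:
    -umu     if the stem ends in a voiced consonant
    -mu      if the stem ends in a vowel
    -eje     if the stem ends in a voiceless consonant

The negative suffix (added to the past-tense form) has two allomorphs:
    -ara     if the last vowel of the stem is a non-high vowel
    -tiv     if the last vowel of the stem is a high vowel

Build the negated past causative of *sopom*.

*sopom* — final consonant /m/ (a nasal) → -ta → *sopomta*.
Since the final sound of the causative form *sopomta* is /a/ (a vowel), it takes -mu, giving *sopomtamu*.
Since the last vowel of the past-tense form *sopomtamu* is /u/ (a high vowel), it takes -tiv, giving *sopomtamutiv*.

sopomtamutiv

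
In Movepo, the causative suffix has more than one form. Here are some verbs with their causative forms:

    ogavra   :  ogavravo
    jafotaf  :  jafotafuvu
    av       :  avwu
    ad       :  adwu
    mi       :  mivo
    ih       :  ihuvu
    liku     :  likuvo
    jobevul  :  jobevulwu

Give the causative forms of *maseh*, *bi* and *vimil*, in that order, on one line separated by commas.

The alternation tracks the final sound of the stem — -uvu when the stem ends in a voiceless consonant (*jafotaf*, *ih*); -wu when the stem ends in a voiced consonant (*av*, *ad*, *jobevul*); -vo when the stem ends in a vowel (*ogavra*, *mi*, *liku*).
The final sound of *maseh* is /h/, which is a voiceless consonant, so the suffix is -uvu, giving *masehuvu*.
Since the final sound of *bi* is /i/ (a vowel), it takes -vo, giving *bivo*.
*vimil*: final sound = /l/, a voiced consonant → -wu → *vimilwu*.

masehuvu, bivo, vimilwu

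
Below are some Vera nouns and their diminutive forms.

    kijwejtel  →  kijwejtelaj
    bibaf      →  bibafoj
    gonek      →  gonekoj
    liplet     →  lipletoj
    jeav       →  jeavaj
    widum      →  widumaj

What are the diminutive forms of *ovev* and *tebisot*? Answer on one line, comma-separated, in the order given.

ovevaj, tebisotoj

The alternation tracks the final consonant of the stem — -oj when the stem ends in a voiceless consonant (*bibaf*, *gonek*, *liplet*); -aj when the stem ends in a voiced consonant (*kijwejtel*, *jeav*, *widum*).
The final consonant of *ovev* is /v/, which is voiced, so the suffix is -aj, giving *ovevaj*.
The final consonant of *tebisot* is /t/, which is voiceless, so the suffix is -oj, giving *tebisotoj*.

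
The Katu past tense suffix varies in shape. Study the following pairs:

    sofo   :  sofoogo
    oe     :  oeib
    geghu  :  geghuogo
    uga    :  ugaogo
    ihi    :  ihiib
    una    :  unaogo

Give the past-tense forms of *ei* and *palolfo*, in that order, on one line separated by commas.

eiib, palolfoogo

The pattern is front/back vowel harmony: -ib when the last vowel of the stem is a front vowel (*oe*, *ihi*); -ogo when the last vowel of the stem is a back vowel (*sofo*, *geghu*, *uga*, *una*).
Since the last vowel of *ei* is /i/ (a front vowel), it takes -ib, giving *eiib*.
*palolfo* — last vowel /o/ (a back vowel) → -ogo → *palolfoogo*.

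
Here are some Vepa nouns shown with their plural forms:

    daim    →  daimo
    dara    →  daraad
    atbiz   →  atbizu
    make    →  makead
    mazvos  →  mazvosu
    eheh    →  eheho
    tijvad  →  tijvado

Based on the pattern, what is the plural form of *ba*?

Looking at the final sound of each stem: -u when the stem ends in a sibilant (*atbiz*, *mazvos*); -o when the stem ends in a non-sibilant consonant (*daim*, *eheh*, *tijvad*); -ad when the stem ends in a vowel (*dara*, *make*).
Since the final sound of *ba* is /a/ (a vowel), it takes -ad, giving *baad*.

baad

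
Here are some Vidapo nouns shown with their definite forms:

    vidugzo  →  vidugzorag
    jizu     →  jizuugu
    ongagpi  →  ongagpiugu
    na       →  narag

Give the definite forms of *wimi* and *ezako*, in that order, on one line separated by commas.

wimiugu, ezakorag

The suffix is conditioned by the last vowel: -ugu when the last vowel of the stem is a high vowel (*jizu*, *ongagpi*); -rag when the last vowel of the stem is a non-high vowel (*vidugzo*, *na*).
*wimi*: last vowel = /i/, a high vowel → -ugu → *wimiugu*.
*ezako*: last vowel = /o/, a non-high vowel → -rag → *ezakorag*.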